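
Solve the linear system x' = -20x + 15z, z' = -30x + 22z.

x(t) = -2K_1e^(t)sin(3t) + K_1e^(t)cos(3t) + K_2e^(t)sin(3t) + 2K_2e^(t)cos(3t), z(t) = -3K_1e^(t)sin(3t) + K_1e^(t)cos(3t) + K_2e^(t)sin(3t) + 3K_2e^(t)cos(3t)

Coefficient matrix A = [[-20, 15], [-30, 22]].
Characteristic polynomial det(A - λI) = λ^2 - 2λ + 10 = 0.
Eigenvalues λ = 1 ± 3i (complex conjugate pair).
For λ=1+3i: an eigenvector is (1,1) - i(-2,-3) = (1 + 2i, 1 + 3i).
A real fundamental pair from Re and Im of e^((1+3i)t)v: X_1 = e^(t)(cos(3t)·(1,1) + sin(3t)·(-2,-3)), X_2 = e^(t)(sin(3t)·(1,1) - cos(3t)·(-2,-3)).
General solution: K_1X_1 + K_2X_2.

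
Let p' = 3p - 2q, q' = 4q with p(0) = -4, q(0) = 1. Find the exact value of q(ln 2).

A = [[3,-2],[0,4]]; eigenvalues λ = 3, 4.
Eigenvectors: (-1,0) for λ=3, (2,-1) for λ=4.
From the initial condition, c_1 = 2, c_2 = -1.
q(ln 2) = (2)(2^3)(0) + (-1)(2^4)(-1) = 16.

16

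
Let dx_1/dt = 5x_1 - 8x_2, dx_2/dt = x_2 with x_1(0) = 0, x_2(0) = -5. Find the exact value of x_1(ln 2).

A = [[5,-8],[0,1]]; eigenvalues λ = 5, 1.
Eigenvectors: (-1,0) for λ=5, (2,1) for λ=1.
From the initial condition, c_1 = -10, c_2 = -5.
x_1(ln 2) = (-10)(2^5)(-1) + (-5)(2^1)(2) = 300.

300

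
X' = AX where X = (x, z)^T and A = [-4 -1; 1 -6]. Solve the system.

Coefficient matrix A = [[-4, -1], [1, -6]].
Characteristic polynomial det(A - λI) = λ^2 + 10λ + 25 = 0.
Single eigenvalue λ = -5 with algebraic multiplicity 2.
Eigenvector v = (1,1); generalized eigenvector w with (A-λI)w=v is (-2,-3).
General solution: e^(-5t)[C_1·v + C_2·(t·v + w)].

x(t) = C_1e^(-5t) + C_2te^(-5t) - 2C_2e^(-5t), z(t) = C_1e^(-5t) + C_2te^(-5t) - 3C_2e^(-5t)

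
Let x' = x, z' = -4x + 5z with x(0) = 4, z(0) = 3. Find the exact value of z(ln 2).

A = [[1,0],[-4,5]]; eigenvalues λ = 1, 5.
Eigenvectors: (1,1) for λ=1, (0,-1) for λ=5.
From the initial condition, c_1 = 4, c_2 = 1.
z(ln 2) = (4)(2^1)(1) + (1)(2^5)(-1) = -24.

-24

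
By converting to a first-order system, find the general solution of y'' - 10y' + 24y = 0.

Let x_1 = y, x_2 = y'. Then x_1' = x_2 and x_2' = -24x_1 + 10x_2.
A = [[0,1],[-24,10]]; det(A-λI) = λ^2 - 10λ + 24.
Eigenvalues λ = 4, 6 with eigenvectors (1,4), (1,6).

y(t) = c_1e^(4t) + c_2e^(6t)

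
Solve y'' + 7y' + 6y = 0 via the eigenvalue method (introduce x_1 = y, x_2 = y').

Let x_1 = y, x_2 = y'. Then x_1' = x_2 and x_2' = -6x_1 - 7x_2.
A = [[0,1],[-6,-7]]; det(A-λI) = λ^2 + 7λ + 6.
Eigenvalues λ = -6, -1 with eigenvectors (1,-6), (1,-1).

y(t) = K_1e^(-6t) + K_2e^(-t)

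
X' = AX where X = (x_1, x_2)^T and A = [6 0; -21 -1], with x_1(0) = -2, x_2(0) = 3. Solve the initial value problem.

x_1(t) = -2e^(6t), x_2(t) = 6e^(6t) - 3e^(-t)

Coefficient matrix A = [[6, 0], [-21, -1]].
Characteristic polynomial det(A - λI) = λ^2 - 5λ - 6 = 0.
Eigenvalues λ = 6, -1.
For λ=6: (A-λI) row 2 is [-21, -7], so an eigenvector is (-1, 3).
For λ=-1: (A-λI) row 1 is [7, 0], so an eigenvector is (0, 1).
General solution: c_1e^(6t)(-1,3) + c_2e^(-t)(0,1).
Applying x_1(0)=-2, x_2(0)=3 gives c_1=2, c_2=-3.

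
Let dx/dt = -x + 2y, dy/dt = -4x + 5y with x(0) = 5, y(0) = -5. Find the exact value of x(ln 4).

A = [[-1,2],[-4,5]]; eigenvalues λ = 3, 1.
Eigenvectors: (-1,-2) for λ=3, (1,1) for λ=1.
From the initial condition, c_1 = 10, c_2 = 15.
x(ln 4) = (10)(4^3)(-1) + (15)(4^1)(1) = -580.

-580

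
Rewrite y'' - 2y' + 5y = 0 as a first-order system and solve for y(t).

Let x_1 = y, x_2 = y'. Then x_1' = x_2 and x_2' = -5x_1 + 2x_2.
A = [[0,1],[-5,2]]; det(A-λI) = λ^2 - 2λ + 5.
Eigenvalues λ = 1 ± 2i.

y(t) = K_1e^(t)cos(2t) + K_2e^(t)sin(2t)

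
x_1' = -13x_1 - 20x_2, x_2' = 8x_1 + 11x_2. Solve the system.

x_1(t) = -C_1e^(-t)sin(4t) + 2C_1e^(-t)cos(4t) + 2C_2e^(-t)sin(4t) + C_2e^(-t)cos(4t), x_2(t) = C_1e^(-t)sin(4t) - C_1e^(-t)cos(4t) - C_2e^(-t)sin(4t) - C_2e^(-t)cos(4t)

Coefficient matrix A = [[-13, -20], [8, 11]].
Characteristic polynomial det(A - λI) = λ^2 + 2λ + 17 = 0.
Eigenvalues λ = -1 ± 4i (complex conjugate pair).
For λ=-1+4i: an eigenvector is (2,-1) - i(-1,1) = (2 + i, -1 - i).
A real fundamental pair from Re and Im of e^((-1+4i)t)v: X_1 = e^(-t)(cos(4t)·(2,-1) + sin(4t)·(-1,1)), X_2 = e^(-t)(sin(4t)·(2,-1) - cos(4t)·(-1,1)).
General solution: C_1X_1 + C_2X_2.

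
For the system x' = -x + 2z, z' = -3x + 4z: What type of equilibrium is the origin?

unstable node

A = [[-1,2],[-3,4]]; det(A-λI) = λ^2 - 3λ + 2.
λ = 1, 2: both positive.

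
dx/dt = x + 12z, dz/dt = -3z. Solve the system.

Coefficient matrix A = [[1, 12], [0, -3]].
Characteristic polynomial det(A - λI) = λ^2 + 2λ - 3 = 0.
Eigenvalues λ = 1, -3.
For λ=1: (A-λI) row 1 is [0, 12], so an eigenvector is (-1, 0).
For λ=-3: (A-λI) row 1 is [4, 12], so an eigenvector is (-3, 1).
General solution: C_1e^(t)(-1,0) + C_2e^(-3t)(-3,1).

x(t) = -C_1e^(t) - 3C_2e^(-3t), z(t) = C_2e^(-3t)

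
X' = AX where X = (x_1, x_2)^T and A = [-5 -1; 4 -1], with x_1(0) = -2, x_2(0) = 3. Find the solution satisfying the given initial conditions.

Coefficient matrix A = [[-5, -1], [4, -1]].
Characteristic polynomial det(A - λI) = λ^2 + 6λ + 9 = 0.
Single eigenvalue λ = -3 with algebraic multiplicity 2.
Eigenvector v = (1,-2); generalized eigenvector w with (A-λI)w=v is (0,-1).
General solution: e^(-3t)[c_1·v + c_2·(t·v + w)].
Applying x_1(0)=-2, x_2(0)=3 gives c_1=-2, c_2=1.

x_1(t) = te^(-3t) - 2e^(-3t), x_2(t) = -2te^(-3t) + 3e^(-3t)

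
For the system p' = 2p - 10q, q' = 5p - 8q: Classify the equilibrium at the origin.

A = [[2,-10],[5,-8]]; det(A-λI) = λ^2 + 6λ + 34.
λ = -3 ± 5i: negative real part.

stable spiral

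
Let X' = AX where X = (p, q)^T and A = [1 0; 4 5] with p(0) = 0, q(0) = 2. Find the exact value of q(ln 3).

A = [[1,0],[4,5]]; eigenvalues λ = 1, 5.
Eigenvectors: (-1,1) for λ=1, (0,1) for λ=5.
From the initial condition, c_1 = 0, c_2 = 2.
q(ln 3) = (0)(3^1)(1) + (2)(3^5)(1) = 486.

486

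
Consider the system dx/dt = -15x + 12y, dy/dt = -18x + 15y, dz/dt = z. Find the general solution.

Coefficient matrix A = [[-15, 12, 0], [-18, 15, 0], [0, 0, 1]].
det(A - λI) = 0 gives eigenvalues λ = -3, 3, 1.
For λ=-3: eigenvector (1,1,0).
For λ=3: eigenvector (2,3,0).
For λ=1: eigenvector (0,0,1).
General solution: K_1e^(-3t)(1,1,0) + K_2e^(3t)(2,3,0) + K_3e^(t)(0,0,1).

x(t) = K_1e^(-3t) + 2K_2e^(3t), y(t) = K_1e^(-3t) + 3K_2e^(3t), z(t) = K_3e^(t)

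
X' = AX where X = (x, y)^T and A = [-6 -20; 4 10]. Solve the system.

Coefficient matrix A = [[-6, -20], [4, 10]].
Characteristic polynomial det(A - λI) = λ^2 - 4λ + 20 = 0.
Eigenvalues λ = 2 ± 4i (complex conjugate pair).
For λ=2+4i: an eigenvector is (-2,1) - i(-1,0) = (-2 + i, 1).
A real fundamental pair from Re and Im of e^((2+4i)t)v: X_1 = e^(2t)(cos(4t)·(-2,1) + sin(4t)·(-1,0)), X_2 = e^(2t)(sin(4t)·(-2,1) - cos(4t)·(-1,0)).
General solution: c_1X_1 + c_2X_2.

x(t) = -c_1e^(2t)sin(4t) - 2c_1e^(2t)cos(4t) - 2c_2e^(2t)sin(4t) + c_2e^(2t)cos(4t), y(t) = c_1e^(2t)cos(4t) + c_2e^(2t)sin(4t)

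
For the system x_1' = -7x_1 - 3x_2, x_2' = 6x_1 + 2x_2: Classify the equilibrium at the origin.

stable node

A = [[-7,-3],[6,2]]; det(A-λI) = λ^2 + 5λ + 4.
λ = -4, -1: both negative.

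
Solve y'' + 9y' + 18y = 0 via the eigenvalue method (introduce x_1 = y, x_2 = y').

y(t) = K_1e^(-3t) + K_2e^(-6t)

Let x_1 = y, x_2 = y'. Then x_1' = x_2 and x_2' = -18x_1 - 9x_2.
A = [[0,1],[-18,-9]]; det(A-λI) = λ^2 + 9λ + 18.
Eigenvalues λ = -3, -6 with eigenvectors (1,-3), (1,-6).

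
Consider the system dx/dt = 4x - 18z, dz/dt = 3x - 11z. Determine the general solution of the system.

Coefficient matrix A = [[4, -18], [3, -11]].
Characteristic polynomial det(A - λI) = λ^2 + 7λ + 10 = 0.
Eigenvalues λ = -5, -2.
For λ=-5: (A-λI) row 1 is [9, -18], so an eigenvector is (2, 1).
For λ=-2: (A-λI) row 1 is [6, -18], so an eigenvector is (3, 1).
General solution: C_1e^(-5t)(2,1) + C_2e^(-2t)(3,1).

x(t) = 2C_1e^(-5t) + 3C_2e^(-2t), z(t) = C_1e^(-5t) + C_2e^(-2t)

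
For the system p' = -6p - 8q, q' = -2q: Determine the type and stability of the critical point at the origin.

A = [[-6,-8],[0,-2]]; det(A-λI) = λ^2 + 8λ + 12.
λ = -6, -2: both negative.

stable node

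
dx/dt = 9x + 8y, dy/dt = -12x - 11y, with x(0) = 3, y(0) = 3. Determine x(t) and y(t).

Coefficient matrix A = [[9, 8], [-12, -11]].
Characteristic polynomial det(A - λI) = λ^2 + 2λ - 3 = 0.
Eigenvalues λ = -3, 1.
For λ=-3: (A-λI) row 1 is [12, 8], so an eigenvector is (-2, 3).
For λ=1: (A-λI) row 1 is [8, 8], so an eigenvector is (-1, 1).
General solution: c_1e^(-3t)(-2,3) + c_2e^(t)(-1,1).
Applying x(0)=3, y(0)=3 gives c_1=6, c_2=-15.

x(t) = 15e^(t) - 12e^(-3t), y(t) = -15e^(t) + 18e^(-3t)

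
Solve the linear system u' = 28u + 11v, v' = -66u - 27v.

u(t) = -c_1e^(6t) + c_2e^(-5t), v(t) = 2c_1e^(6t) - 3c_2e^(-5t)

Coefficient matrix A = [[28, 11], [-66, -27]].
Characteristic polynomial det(A - λI) = λ^2 - λ - 30 = 0.
Eigenvalues λ = 6, -5.
For λ=6: (A-λI) row 1 is [22, 11], so an eigenvector is (-1, 2).
For λ=-5: (A-λI) row 1 is [33, 11], so an eigenvector is (1, -3).
General solution: c_1e^(6t)(-1,2) + c_2e^(-5t)(1,-3).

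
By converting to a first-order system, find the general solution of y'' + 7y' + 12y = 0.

y(t) = K_1e^(-3t) + K_2e^(-4t)

Let x_1 = y, x_2 = y'. Then x_1' = x_2 and x_2' = -12x_1 - 7x_2.
A = [[0,1],[-12,-7]]; det(A-λI) = λ^2 + 7λ + 12.
Eigenvalues λ = -3, -4 with eigenvectors (1,-3), (1,-4).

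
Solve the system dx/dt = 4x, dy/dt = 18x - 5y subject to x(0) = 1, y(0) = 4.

Coefficient matrix A = [[4, 0], [18, -5]].
Characteristic polynomial det(A - λI) = λ^2 + λ - 20 = 0.
Eigenvalues λ = -5, 4.
For λ=-5: (A-λI) row 1 is [9, 0], so an eigenvector is (0, 1).
For λ=4: (A-λI) row 2 is [18, -9], so an eigenvector is (1, 2).
General solution: c_1e^(-5t)(0,1) + c_2e^(4t)(1,2).
Applying x(0)=1, y(0)=4 gives c_1=2, c_2=1.

x(t) = e^(4t), y(t) = 2e^(4t) + 2e^(-5t)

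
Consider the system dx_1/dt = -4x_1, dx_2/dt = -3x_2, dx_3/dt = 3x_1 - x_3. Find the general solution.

Coefficient matrix A = [[-4, 0, 0], [0, -3, 0], [3, 0, -1]].
det(A - λI) = 0 gives eigenvalues λ = -4, -1, -3.
For λ=-4: eigenvector (1,0,-1).
For λ=-1: eigenvector (0,0,1).
For λ=-3: eigenvector (0,1,0).
General solution: K_1e^(-4t)(1,0,-1) + K_2e^(-t)(0,0,1) + K_3e^(-3t)(0,1,0).

x_1(t) = K_1e^(-4t), x_2(t) = K_3e^(-3t), x_3(t) = -K_1e^(-4t) + K_2e^(-t)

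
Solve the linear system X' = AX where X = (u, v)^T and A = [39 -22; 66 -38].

u(t) = 2C_1e^(6t) + C_2e^(-5t), v(t) = 3C_1e^(6t) + 2C_2e^(-5t)

Coefficient matrix A = [[39, -22], [66, -38]].
Characteristic polynomial det(A - λI) = λ^2 - λ - 30 = 0.
Eigenvalues λ = 6, -5.
For λ=6: (A-λI) row 1 is [33, -22], so an eigenvector is (2, 3).
For λ=-5: (A-λI) row 1 is [44, -22], so an eigenvector is (1, 2).
General solution: C_1e^(6t)(2,3) + C_2e^(-5t)(1,2).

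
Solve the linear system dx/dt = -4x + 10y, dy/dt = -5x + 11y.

x(t) = C_1e^(6t) + 2C_2e^(t), y(t) = C_1e^(6t) + C_2e^(t)

Coefficient matrix A = [[-4, 10], [-5, 11]].
Characteristic polynomial det(A - λI) = λ^2 - 7λ + 6 = 0.
Eigenvalues λ = 6, 1.
For λ=6: (A-λI) row 1 is [-10, 10], so an eigenvector is (1, 1).
For λ=1: (A-λI) row 1 is [-5, 10], so an eigenvector is (2, 1).
General solution: C_1e^(6t)(1,1) + C_2e^(t)(2,1).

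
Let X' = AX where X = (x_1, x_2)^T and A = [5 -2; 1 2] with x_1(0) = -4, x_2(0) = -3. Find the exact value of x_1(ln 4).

-640

A = [[5,-2],[1,2]]; eigenvalues λ = 4, 3.
Eigenvectors: (-2,-1) for λ=4, (1,1) for λ=3.
From the initial condition, c_1 = 1, c_2 = -2.
x_1(ln 4) = (1)(4^4)(-2) + (-2)(4^3)(1) = -640.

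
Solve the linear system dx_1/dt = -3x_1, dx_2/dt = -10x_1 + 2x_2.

x_1(t) = -C_2e^(-3t), x_2(t) = C_1e^(2t) - 2C_2e^(-3t)

Coefficient matrix A = [[-3, 0], [-10, 2]].
Characteristic polynomial det(A - λI) = λ^2 + λ - 6 = 0.
Eigenvalues λ = 2, -3.
For λ=2: (A-λI) row 1 is [-5, 0], so an eigenvector is (0, 1).
For λ=-3: (A-λI) row 2 is [-10, 5], so an eigenvector is (-1, -2).
General solution: C_1e^(2t)(0,1) + C_2e^(-3t)(-1,-2).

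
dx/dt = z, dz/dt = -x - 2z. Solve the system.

x(t) = -C_1e^(-t) - C_2te^(-t) - 2C_2e^(-t), z(t) = C_1e^(-t) + C_2te^(-t) + C_2e^(-t)

Coefficient matrix A = [[0, 1], [-1, -2]].
Characteristic polynomial det(A - λI) = λ^2 + 2λ + 1 = 0.
Single eigenvalue λ = -1 with algebraic multiplicity 2.
Eigenvector v = (-1,1); generalized eigenvector w with (A-λI)w=v is (-2,1).
General solution: e^(-t)[C_1·v + C_2·(t·v + w)].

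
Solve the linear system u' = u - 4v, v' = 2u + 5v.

u(t) = c_1e^(3t)sin(2t) + c_1e^(3t)cos(2t) + c_2e^(3t)sin(2t) - c_2e^(3t)cos(2t), v(t) = -c_1e^(3t)cos(2t) - c_2e^(3t)sin(2t)

Coefficient matrix A = [[1, -4], [2, 5]].
Characteristic polynomial det(A - λI) = λ^2 - 6λ + 13 = 0.
Eigenvalues λ = 3 ± 2i (complex conjugate pair).
For λ=3+2i: an eigenvector is (1,-1) - i(1,0) = (1 - i, -1).
A real fundamental pair from Re and Im of e^((3+2i)t)v: X_1 = e^(3t)(cos(2t)·(1,-1) + sin(2t)·(1,0)), X_2 = e^(3t)(sin(2t)·(1,-1) - cos(2t)·(1,0)).
General solution: c_1X_1 + c_2X_2.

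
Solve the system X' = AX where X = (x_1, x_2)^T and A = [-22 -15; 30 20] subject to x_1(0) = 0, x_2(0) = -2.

Coefficient matrix A = [[-22, -15], [30, 20]].
Characteristic polynomial det(A - λI) = λ^2 + 2λ + 10 = 0.
Eigenvalues λ = -1 ± 3i (complex conjugate pair).
For λ=-1+3i: an eigenvector is (-1,1) - i(2,-3) = (-1 - 2i, 1 + 3i).
A real fundamental pair from Re and Im of e^((-1+3i)t)v: X_1 = e^(-t)(cos(3t)·(-1,1) + sin(3t)·(2,-3)), X_2 = e^(-t)(sin(3t)·(-1,1) - cos(3t)·(2,-3)).
General solution: K_1X_1 + K_2X_2.
Applying x_1(0)=0, x_2(0)=-2 gives K_1=4, K_2=-2.

x_1(t) = 10e^(-t)sin(3t), x_2(t) = -14e^(-t)sin(3t) - 2e^(-t)cos(3t)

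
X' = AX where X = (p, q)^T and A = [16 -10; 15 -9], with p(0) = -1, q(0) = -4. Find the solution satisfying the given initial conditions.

p(t) = 5e^(6t) - 6e^(t), q(t) = 5e^(6t) - 9e^(t)

Coefficient matrix A = [[16, -10], [15, -9]].
Characteristic polynomial det(A - λI) = λ^2 - 7λ + 6 = 0.
Eigenvalues λ = 6, 1.
For λ=6: (A-λI) row 1 is [10, -10], so an eigenvector is (1, 1).
For λ=1: (A-λI) row 1 is [15, -10], so an eigenvector is (2, 3).
General solution: K_1e^(6t)(1,1) + K_2e^(t)(2,3).
Applying p(0)=-1, q(0)=-4 gives K_1=5, K_2=-3.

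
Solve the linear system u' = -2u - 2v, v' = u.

u(t) = C_1e^(-t)sin(t) - C_1e^(-t)cos(t) - C_2e^(-t)sin(t) - C_2e^(-t)cos(t), v(t) = -C_1e^(-t)sin(t) + C_2e^(-t)cos(t)

Coefficient matrix A = [[-2, -2], [1, 0]].
Characteristic polynomial det(A - λI) = λ^2 + 2λ + 2 = 0.
Eigenvalues λ = -1 ± i (complex conjugate pair).
For λ=-1+i: an eigenvector is (-1,0) - i(1,-1) = (-1 - i, 0 + i).
A real fundamental pair from Re and Im of e^((-1+i)t)v: X_1 = e^(-t)(cos(t)·(-1,0) + sin(t)·(1,-1)), X_2 = e^(-t)(sin(t)·(-1,0) - cos(t)·(1,-1)).
General solution: C_1X_1 + C_2X_2.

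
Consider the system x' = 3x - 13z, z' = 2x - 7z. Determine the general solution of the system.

Coefficient matrix A = [[3, -13], [2, -7]].
Characteristic polynomial det(A - λI) = λ^2 + 4λ + 5 = 0.
Eigenvalues λ = -2 ± i (complex conjugate pair).
For λ=-2+i: an eigenvector is (2,1) - i(-3,-1) = (2 + 3i, 1 + i).
A real fundamental pair from Re and Im of e^((-2+i)t)v: X_1 = e^(-2t)(cos(t)·(2,1) + sin(t)·(-3,-1)), X_2 = e^(-2t)(sin(t)·(2,1) - cos(t)·(-3,-1)).
General solution: C_1X_1 + C_2X_2.

x(t) = -3C_1e^(-2t)sin(t) + 2C_1e^(-2t)cos(t) + 2C_2e^(-2t)sin(t) + 3C_2e^(-2t)cos(t), z(t) = -C_1e^(-2t)sin(t) + C_1e^(-2t)cos(t) + C_2e^(-2t)sin(t) + C_2e^(-2t)cos(t)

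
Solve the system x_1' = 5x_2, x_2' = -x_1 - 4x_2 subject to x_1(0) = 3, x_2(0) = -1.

x_1(t) = e^(-2t)sin(t) + 3e^(-2t)cos(t), x_2(t) = -e^(-2t)sin(t) - e^(-2t)cos(t)

Coefficient matrix A = [[0, 5], [-1, -4]].
Characteristic polynomial det(A - λI) = λ^2 + 4λ + 5 = 0.
Eigenvalues λ = -2 ± i (complex conjugate pair).
For λ=-2+i: an eigenvector is (1,0) - i(2,-1) = (1 - 2i, 0 + i).
A real fundamental pair from Re and Im of e^((-2+i)t)v: X_1 = e^(-2t)(cos(t)·(1,0) + sin(t)·(2,-1)), X_2 = e^(-2t)(sin(t)·(1,0) - cos(t)·(2,-1)).
General solution: C_1X_1 + C_2X_2.
Applying x_1(0)=3, x_2(0)=-1 gives C_1=1, C_2=-1.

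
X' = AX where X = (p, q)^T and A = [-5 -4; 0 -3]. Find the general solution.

Coefficient matrix A = [[-5, -4], [0, -3]].
Characteristic polynomial det(A - λI) = λ^2 + 8λ + 15 = 0.
Eigenvalues λ = -3, -5.
For λ=-3: (A-λI) row 1 is [-2, -4], so an eigenvector is (-2, 1).
For λ=-5: (A-λI) row 1 is [0, -4], so an eigenvector is (-1, 0).
General solution: c_1e^(-3t)(-2,1) + c_2e^(-5t)(-1,0).

p(t) = -2c_1e^(-3t) - c_2e^(-5t), q(t) = c_1e^(-3t)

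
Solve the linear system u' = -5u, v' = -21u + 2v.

Coefficient matrix A = [[-5, 0], [-21, 2]].
Characteristic polynomial det(A - λI) = λ^2 + 3λ - 10 = 0.
Eigenvalues λ = -5, 2.
For λ=-5: (A-λI) row 2 is [-21, 7], so an eigenvector is (-1, -3).
For λ=2: (A-λI) row 1 is [-7, 0], so an eigenvector is (0, 1).
General solution: c_1e^(-5t)(-1,-3) + c_2e^(2t)(0,1).

u(t) = -c_1e^(-5t), v(t) = -3c_1e^(-5t) + c_2e^(2t)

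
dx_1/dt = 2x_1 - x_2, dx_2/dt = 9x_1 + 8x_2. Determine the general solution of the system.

x_1(t) = -C_1e^(5t) - C_2te^(5t), x_2(t) = 3C_1e^(5t) + 3C_2te^(5t) + C_2e^(5t)

Coefficient matrix A = [[2, -1], [9, 8]].
Characteristic polynomial det(A - λI) = λ^2 - 10λ + 25 = 0.
Single eigenvalue λ = 5 with algebraic multiplicity 2.
Eigenvector v = (-1,3); generalized eigenvector w with (A-λI)w=v is (0,1).
General solution: e^(5t)[C_1·v + C_2·(t·v + w)].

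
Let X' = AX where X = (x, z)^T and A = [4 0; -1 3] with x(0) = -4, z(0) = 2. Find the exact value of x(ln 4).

A = [[4,0],[-1,3]]; eigenvalues λ = 3, 4.
Eigenvectors: (0,-1) for λ=3, (-1,1) for λ=4.
From the initial condition, c_1 = 2, c_2 = 4.
x(ln 4) = (2)(4^3)(0) + (4)(4^4)(-1) = -1024.

-1024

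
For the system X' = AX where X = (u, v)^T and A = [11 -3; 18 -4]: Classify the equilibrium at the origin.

unstable node

A = [[11,-3],[18,-4]]; det(A-λI) = λ^2 - 7λ + 10.
λ = 2, 5: both positive.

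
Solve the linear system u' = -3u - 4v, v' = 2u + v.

Coefficient matrix A = [[-3, -4], [2, 1]].
Characteristic polynomial det(A - λI) = λ^2 + 2λ + 5 = 0.
Eigenvalues λ = -1 ± 2i (complex conjugate pair).
For λ=-1+2i: an eigenvector is (1,0) - i(-1,1) = (1 + i, 0 - i).
A real fundamental pair from Re and Im of e^((-1+2i)t)v: X_1 = e^(-t)(cos(2t)·(1,0) + sin(2t)·(-1,1)), X_2 = e^(-t)(sin(2t)·(1,0) - cos(2t)·(-1,1)).
General solution: K_1X_1 + K_2X_2.

u(t) = -K_1e^(-t)sin(2t) + K_1e^(-t)cos(2t) + K_2e^(-t)sin(2t) + K_2e^(-t)cos(2t), v(t) = K_1e^(-t)sin(2t) - K_2e^(-t)cos(2t)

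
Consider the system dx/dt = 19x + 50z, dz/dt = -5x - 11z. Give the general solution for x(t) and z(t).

x(t) = -C_1e^(4t)sin(5t) + 3C_1e^(4t)cos(5t) + 3C_2e^(4t)sin(5t) + C_2e^(4t)cos(5t), z(t) = -C_1e^(4t)cos(5t) - C_2e^(4t)sin(5t)

Coefficient matrix A = [[19, 50], [-5, -11]].
Characteristic polynomial det(A - λI) = λ^2 - 8λ + 41 = 0.
Eigenvalues λ = 4 ± 5i (complex conjugate pair).
For λ=4+5i: an eigenvector is (3,-1) - i(-1,0) = (3 + i, -1).
A real fundamental pair from Re and Im of e^((4+5i)t)v: X_1 = e^(4t)(cos(5t)·(3,-1) + sin(5t)·(-1,0)), X_2 = e^(4t)(sin(5t)·(3,-1) - cos(5t)·(-1,0)).
General solution: C_1X_1 + C_2X_2.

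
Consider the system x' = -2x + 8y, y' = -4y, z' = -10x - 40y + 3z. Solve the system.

Coefficient matrix A = [[-2, 8, 0], [0, -4, 0], [-10, -40, 3]].
det(A - λI) = 0 gives eigenvalues λ = -2, 3, -4.
For λ=-2: eigenvector (1,0,2).
For λ=3: eigenvector (0,0,1).
For λ=-4: eigenvector (-4,1,0).
General solution: K_1e^(-2t)(1,0,2) + K_2e^(3t)(0,0,1) + K_3e^(-4t)(-4,1,0).

x(t) = K_1e^(-2t) - 4K_3e^(-4t), y(t) = K_3e^(-4t), z(t) = 2K_1e^(-2t) + K_2e^(3t)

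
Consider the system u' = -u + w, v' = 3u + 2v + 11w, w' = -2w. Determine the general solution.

Coefficient matrix A = [[-1, 0, 1], [3, 2, 11], [0, 0, -2]].
det(A - λI) = 0 gives eigenvalues λ = -1, 2, -2.
For λ=-1: eigenvector (1,-1,0).
For λ=2: eigenvector (0,1,0).
For λ=-2: eigenvector (-1,-2,1).
General solution: C_1e^(-t)(1,-1,0) + C_2e^(2t)(0,1,0) + C_3e^(-2t)(-1,-2,1).

u(t) = C_1e^(-t) - C_3e^(-2t), v(t) = -C_1e^(-t) + C_2e^(2t) - 2C_3e^(-2t), w(t) = C_3e^(-2t)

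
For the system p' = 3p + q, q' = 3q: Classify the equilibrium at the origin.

A = [[3,1],[0,3]]; det(A-λI) = λ^2 - 6λ + 9.
repeated λ = 3 with a single eigenvector.

unstable improper node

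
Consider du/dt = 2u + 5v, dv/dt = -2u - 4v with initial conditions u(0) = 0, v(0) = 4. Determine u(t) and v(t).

u(t) = 20e^(-t)sin(t), v(t) = -12e^(-t)sin(t) + 4e^(-t)cos(t)

Coefficient matrix A = [[2, 5], [-2, -4]].
Characteristic polynomial det(A - λI) = λ^2 + 2λ + 2 = 0.
Eigenvalues λ = -1 ± i (complex conjugate pair).
For λ=-1+i: an eigenvector is (-2,1) - i(-1,1) = (-2 + i, 1 - i).
A real fundamental pair from Re and Im of e^((-1+i)t)v: X_1 = e^(-t)(cos(t)·(-2,1) + sin(t)·(-1,1)), X_2 = e^(-t)(sin(t)·(-2,1) - cos(t)·(-1,1)).
General solution: K_1X_1 + K_2X_2.
Applying u(0)=0, v(0)=4 gives K_1=-4, K_2=-8.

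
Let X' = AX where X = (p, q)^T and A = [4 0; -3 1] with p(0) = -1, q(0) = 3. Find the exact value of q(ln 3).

A = [[4,0],[-3,1]]; eigenvalues λ = 1, 4.
Eigenvectors: (0,-1) for λ=1, (1,-1) for λ=4.
From the initial condition, c_1 = -2, c_2 = -1.
q(ln 3) = (-2)(3^1)(-1) + (-1)(3^4)(-1) = 87.

87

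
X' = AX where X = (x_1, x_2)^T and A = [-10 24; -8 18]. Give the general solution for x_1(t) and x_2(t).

Coefficient matrix A = [[-10, 24], [-8, 18]].
Characteristic polynomial det(A - λI) = λ^2 - 8λ + 12 = 0.
Eigenvalues λ = 6, 2.
For λ=6: (A-λI) row 1 is [-16, 24], so an eigenvector is (-3, -2).
For λ=2: (A-λI) row 1 is [-12, 24], so an eigenvector is (-2, -1).
General solution: C_1e^(6t)(-3,-2) + C_2e^(2t)(-2,-1).

x_1(t) = -3C_1e^(6t) - 2C_2e^(2t), x_2(t) = -2C_1e^(6t) - C_2e^(2t)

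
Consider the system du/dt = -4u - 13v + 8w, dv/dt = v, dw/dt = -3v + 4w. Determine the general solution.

u(t) = -K_1e^(t) + K_2e^(-4t) + K_3e^(4t), v(t) = K_1e^(t), w(t) = K_1e^(t) + K_3e^(4t)

Coefficient matrix A = [[-4, -13, 8], [0, 1, 0], [0, -3, 4]].
det(A - λI) = 0 gives eigenvalues λ = 1, -4, 4.
For λ=1: eigenvector (-1,1,1).
For λ=-4: eigenvector (1,0,0).
For λ=4: eigenvector (1,0,1).
General solution: K_1e^(t)(-1,1,1) + K_2e^(-4t)(1,0,0) + K_3e^(4t)(1,0,1).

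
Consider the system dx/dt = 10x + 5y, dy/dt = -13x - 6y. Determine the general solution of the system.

Coefficient matrix A = [[10, 5], [-13, -6]].
Characteristic polynomial det(A - λI) = λ^2 - 4λ + 5 = 0.
Eigenvalues λ = 2 ± i (complex conjugate pair).
For λ=2+i: an eigenvector is (-1,2) - i(2,-3) = (-1 - 2i, 2 + 3i).
A real fundamental pair from Re and Im of e^((2+i)t)v: X_1 = e^(2t)(cos(t)·(-1,2) + sin(t)·(2,-3)), X_2 = e^(2t)(sin(t)·(-1,2) - cos(t)·(2,-3)).
General solution: K_1X_1 + K_2X_2.

x(t) = 2K_1e^(2t)sin(t) - K_1e^(2t)cos(t) - K_2e^(2t)sin(t) - 2K_2e^(2t)cos(t), y(t) = -3K_1e^(2t)sin(t) + 2K_1e^(2t)cos(t) + 2K_2e^(2t)sin(t) + 3K_2e^(2t)cos(t)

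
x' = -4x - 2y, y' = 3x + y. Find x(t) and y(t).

Coefficient matrix A = [[-4, -2], [3, 1]].
Characteristic polynomial det(A - λI) = λ^2 + 3λ + 2 = 0.
Eigenvalues λ = -1, -2.
For λ=-1: (A-λI) row 1 is [-3, -2], so an eigenvector is (2, -3).
For λ=-2: (A-λI) row 1 is [-2, -2], so an eigenvector is (-1, 1).
General solution: C_1e^(-t)(2,-3) + C_2e^(-2t)(-1,1).

x(t) = 2C_1e^(-t) - C_2e^(-2t), y(t) = -3C_1e^(-t) + C_2e^(-2t)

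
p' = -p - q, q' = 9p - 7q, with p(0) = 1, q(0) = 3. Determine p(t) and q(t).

Coefficient matrix A = [[-1, -1], [9, -7]].
Characteristic polynomial det(A - λI) = λ^2 + 8λ + 16 = 0.
Single eigenvalue λ = -4 with algebraic multiplicity 2.
Eigenvector v = (-1,-3); generalized eigenvector w with (A-λI)w=v is (0,1).
General solution: e^(-4t)[C_1·v + C_2·(t·v + w)].
Applying p(0)=1, q(0)=3 gives C_1=-1, C_2=0.

p(t) = e^(-4t), q(t) = 3e^(-4t)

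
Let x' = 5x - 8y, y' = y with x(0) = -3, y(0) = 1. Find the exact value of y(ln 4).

A = [[5,-8],[0,1]]; eigenvalues λ = 5, 1.
Eigenvectors: (1,0) for λ=5, (2,1) for λ=1.
From the initial condition, c_1 = -5, c_2 = 1.
y(ln 4) = (-5)(4^5)(0) + (1)(4^1)(1) = 4.

4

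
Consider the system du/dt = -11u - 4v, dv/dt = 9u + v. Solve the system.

Coefficient matrix A = [[-11, -4], [9, 1]].
Characteristic polynomial det(A - λI) = λ^2 + 10λ + 25 = 0.
Single eigenvalue λ = -5 with algebraic multiplicity 2.
Eigenvector v = (2,-3); generalized eigenvector w with (A-λI)w=v is (-1,1).
General solution: e^(-5t)[c_1·v + c_2·(t·v + w)].

u(t) = 2c_1e^(-5t) + 2c_2te^(-5t) - c_2e^(-5t), v(t) = -3c_1e^(-5t) - 3c_2te^(-5t) + c_2e^(-5t)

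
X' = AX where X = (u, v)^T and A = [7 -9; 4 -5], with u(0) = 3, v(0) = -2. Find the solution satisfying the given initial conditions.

u(t) = 36te^(t) + 3e^(t), v(t) = 24te^(t) - 2e^(t)

Coefficient matrix A = [[7, -9], [4, -5]].
Characteristic polynomial det(A - λI) = λ^2 - 2λ + 1 = 0.
Single eigenvalue λ = 1 with algebraic multiplicity 2.
Eigenvector v = (-3,-2); generalized eigenvector w with (A-λI)w=v is (-2,-1).
General solution: e^(t)[c_1·v + c_2·(t·v + w)].
Applying u(0)=3, v(0)=-2 gives c_1=7, c_2=-12.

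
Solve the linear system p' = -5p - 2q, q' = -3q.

p(t) = c_1e^(-3t) - c_2e^(-5t), q(t) = -c_1e^(-3t)

Coefficient matrix A = [[-5, -2], [0, -3]].
Characteristic polynomial det(A - λI) = λ^2 + 8λ + 15 = 0.
Eigenvalues λ = -3, -5.
For λ=-3: (A-λI) row 1 is [-2, -2], so an eigenvector is (1, -1).
For λ=-5: (A-λI) row 1 is [0, -2], so an eigenvector is (-1, 0).
General solution: c_1e^(-3t)(1,-1) + c_2e^(-5t)(-1,0).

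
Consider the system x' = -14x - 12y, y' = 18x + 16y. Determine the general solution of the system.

x(t) = 2c_1e^(4t) + c_2e^(-2t), y(t) = -3c_1e^(4t) - c_2e^(-2t)

Coefficient matrix A = [[-14, -12], [18, 16]].
Characteristic polynomial det(A - λI) = λ^2 - 2λ - 8 = 0.
Eigenvalues λ = 4, -2.
For λ=4: (A-λI) row 1 is [-18, -12], so an eigenvector is (2, -3).
For λ=-2: (A-λI) row 1 is [-12, -12], so an eigenvector is (1, -1).
General solution: c_1e^(4t)(2,-3) + c_2e^(-2t)(1,-1).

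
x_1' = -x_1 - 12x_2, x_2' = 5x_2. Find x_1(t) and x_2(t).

Coefficient matrix A = [[-1, -12], [0, 5]].
Characteristic polynomial det(A - λI) = λ^2 - 4λ - 5 = 0.
Eigenvalues λ = -1, 5.
For λ=-1: (A-λI) row 1 is [0, -12], so an eigenvector is (-1, 0).
For λ=5: (A-λI) row 1 is [-6, -12], so an eigenvector is (-2, 1).
General solution: c_1e^(-t)(-1,0) + c_2e^(5t)(-2,1).

x_1(t) = -c_1e^(-t) - 2c_2e^(5t), x_2(t) = c_2e^(5t)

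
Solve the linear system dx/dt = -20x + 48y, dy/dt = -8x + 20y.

Coefficient matrix A = [[-20, 48], [-8, 20]].
Characteristic polynomial det(A - λI) = λ^2 - 16 = 0.
Eigenvalues λ = -4, 4.
For λ=-4: (A-λI) row 1 is [-16, 48], so an eigenvector is (-3, -1).
For λ=4: (A-λI) row 1 is [-24, 48], so an eigenvector is (2, 1).
General solution: c_1e^(-4t)(-3,-1) + c_2e^(4t)(2,1).

x(t) = -3c_1e^(-4t) + 2c_2e^(4t), y(t) = -c_1e^(-4t) + c_2e^(4t)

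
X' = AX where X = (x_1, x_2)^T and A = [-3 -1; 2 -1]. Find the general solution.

x_1(t) = c_1e^(-2t)cos(t) + c_2e^(-2t)sin(t), x_2(t) = c_1e^(-2t)sin(t) - c_1e^(-2t)cos(t) - c_2e^(-2t)sin(t) - c_2e^(-2t)cos(t)

Coefficient matrix A = [[-3, -1], [2, -1]].
Characteristic polynomial det(A - λI) = λ^2 + 4λ + 5 = 0.
Eigenvalues λ = -2 ± i (complex conjugate pair).
For λ=-2+i: an eigenvector is (1,-1) - i(0,1) = (1, -1 - i).
A real fundamental pair from Re and Im of e^((-2+i)t)v: X_1 = e^(-2t)(cos(t)·(1,-1) + sin(t)·(0,1)), X_2 = e^(-2t)(sin(t)·(1,-1) - cos(t)·(0,1)).
General solution: c_1X_1 + c_2X_2.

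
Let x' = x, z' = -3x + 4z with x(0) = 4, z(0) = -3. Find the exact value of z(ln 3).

-555

A = [[1,0],[-3,4]]; eigenvalues λ = 4, 1.
Eigenvectors: (0,-1) for λ=4, (1,1) for λ=1.
From the initial condition, c_1 = 7, c_2 = 4.
z(ln 3) = (7)(3^4)(-1) + (4)(3^1)(1) = -555.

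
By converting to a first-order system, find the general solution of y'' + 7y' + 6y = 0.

Let x_1 = y, x_2 = y'. Then x_1' = x_2 and x_2' = -6x_1 - 7x_2.
A = [[0,1],[-6,-7]]; det(A-λI) = λ^2 + 7λ + 6.
Eigenvalues λ = -6, -1 with eigenvectors (1,-6), (1,-1).

y(t) = c_1e^(-6t) + c_2e^(-t)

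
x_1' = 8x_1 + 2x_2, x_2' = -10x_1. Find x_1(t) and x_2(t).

x_1(t) = C_1e^(4t)sin(2t) - C_2e^(4t)cos(2t), x_2(t) = -2C_1e^(4t)sin(2t) + C_1e^(4t)cos(2t) + C_2e^(4t)sin(2t) + 2C_2e^(4t)cos(2t)

Coefficient matrix A = [[8, 2], [-10, 0]].
Characteristic polynomial det(A - λI) = λ^2 - 8λ + 20 = 0.
Eigenvalues λ = 4 ± 2i (complex conjugate pair).
For λ=4+2i: an eigenvector is (0,1) - i(1,-2) = (0 - i, 1 + 2i).
A real fundamental pair from Re and Im of e^((4+2i)t)v: X_1 = e^(4t)(cos(2t)·(0,1) + sin(2t)·(1,-2)), X_2 = e^(4t)(sin(2t)·(0,1) - cos(2t)·(1,-2)).
General solution: C_1X_1 + C_2X_2.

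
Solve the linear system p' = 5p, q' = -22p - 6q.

Coefficient matrix A = [[5, 0], [-22, -6]].
Characteristic polynomial det(A - λI) = λ^2 + λ - 30 = 0.
Eigenvalues λ = -6, 5.
For λ=-6: (A-λI) row 1 is [11, 0], so an eigenvector is (0, -1).
For λ=5: (A-λI) row 2 is [-22, -11], so an eigenvector is (1, -2).
General solution: K_1e^(-6t)(0,-1) + K_2e^(5t)(1,-2).

p(t) = K_2e^(5t), q(t) = -K_1e^(-6t) - 2K_2e^(5t)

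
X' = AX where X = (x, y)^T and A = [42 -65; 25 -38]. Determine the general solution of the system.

Coefficient matrix A = [[42, -65], [25, -38]].
Characteristic polynomial det(A - λI) = λ^2 - 4λ + 29 = 0.
Eigenvalues λ = 2 ± 5i (complex conjugate pair).
For λ=2+5i: an eigenvector is (-3,-2) - i(2,1) = (-3 - 2i, -2 - i).
A real fundamental pair from Re and Im of e^((2+5i)t)v: X_1 = e^(2t)(cos(5t)·(-3,-2) + sin(5t)·(2,1)), X_2 = e^(2t)(sin(5t)·(-3,-2) - cos(5t)·(2,1)).
General solution: K_1X_1 + K_2X_2.

x(t) = 2K_1e^(2t)sin(5t) - 3K_1e^(2t)cos(5t) - 3K_2e^(2t)sin(5t) - 2K_2e^(2t)cos(5t), y(t) = K_1e^(2t)sin(5t) - 2K_1e^(2t)cos(5t) - 2K_2e^(2t)sin(5t) - K_2e^(2t)cos(5t)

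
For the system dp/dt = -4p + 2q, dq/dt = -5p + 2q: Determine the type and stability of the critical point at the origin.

stable spiral

A = [[-4,2],[-5,2]]; det(A-λI) = λ^2 + 2λ + 2.
λ = -1 ± i: negative real part.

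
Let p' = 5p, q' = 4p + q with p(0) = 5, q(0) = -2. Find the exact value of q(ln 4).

5092

A = [[5,0],[4,1]]; eigenvalues λ = 1, 5.
Eigenvectors: (0,-1) for λ=1, (1,1) for λ=5.
From the initial condition, c_1 = 7, c_2 = 5.
q(ln 4) = (7)(4^1)(-1) + (5)(4^5)(1) = 5092.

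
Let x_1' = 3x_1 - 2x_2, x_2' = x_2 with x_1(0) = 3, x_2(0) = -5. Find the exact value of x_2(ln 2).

-10

A = [[3,-2],[0,1]]; eigenvalues λ = 3, 1.
Eigenvectors: (1,0) for λ=3, (-1,-1) for λ=1.
From the initial condition, c_1 = 8, c_2 = 5.
x_2(ln 2) = (8)(2^3)(0) + (5)(2^1)(-1) = -10.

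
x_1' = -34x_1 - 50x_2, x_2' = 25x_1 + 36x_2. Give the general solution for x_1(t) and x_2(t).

Coefficient matrix A = [[-34, -50], [25, 36]].
Characteristic polynomial det(A - λI) = λ^2 - 2λ + 26 = 0.
Eigenvalues λ = 1 ± 5i (complex conjugate pair).
For λ=1+5i: an eigenvector is (-1,1) - i(-3,2) = (-1 + 3i, 1 - 2i).
A real fundamental pair from Re and Im of e^((1+5i)t)v: X_1 = e^(t)(cos(5t)·(-1,1) + sin(5t)·(-3,2)), X_2 = e^(t)(sin(5t)·(-1,1) - cos(5t)·(-3,2)).
General solution: C_1X_1 + C_2X_2.

x_1(t) = -3C_1e^(t)sin(5t) - C_1e^(t)cos(5t) - C_2e^(t)sin(5t) + 3C_2e^(t)cos(5t), x_2(t) = 2C_1e^(t)sin(5t) + C_1e^(t)cos(5t) + C_2e^(t)sin(5t) - 2C_2e^(t)cos(5t)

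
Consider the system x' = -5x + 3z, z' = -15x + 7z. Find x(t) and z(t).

x(t) = -c_1e^(t)sin(3t) + c_2e^(t)cos(3t), z(t) = -2c_1e^(t)sin(3t) - c_1e^(t)cos(3t) - c_2e^(t)sin(3t) + 2c_2e^(t)cos(3t)

Coefficient matrix A = [[-5, 3], [-15, 7]].
Characteristic polynomial det(A - λI) = λ^2 - 2λ + 10 = 0.
Eigenvalues λ = 1 ± 3i (complex conjugate pair).
For λ=1+3i: an eigenvector is (0,-1) - i(-1,-2) = (0 + i, -1 + 2i).
A real fundamental pair from Re and Im of e^((1+3i)t)v: X_1 = e^(t)(cos(3t)·(0,-1) + sin(3t)·(-1,-2)), X_2 = e^(t)(sin(3t)·(0,-1) - cos(3t)·(-1,-2)).
General solution: c_1X_1 + c_2X_2.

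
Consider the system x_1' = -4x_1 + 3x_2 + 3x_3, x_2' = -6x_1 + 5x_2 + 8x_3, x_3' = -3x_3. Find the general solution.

Coefficient matrix A = [[-4, 3, 3], [-6, 5, 8], [0, 0, -3]].
det(A - λI) = 0 gives eigenvalues λ = -3, -1, 2.
For λ=-3: eigenvector (0,-1,1).
For λ=-1: eigenvector (-1,-1,0).
For λ=2: eigenvector (1,2,0).
General solution: K_1e^(-3t)(0,-1,1) + K_2e^(-t)(-1,-1,0) + K_3e^(2t)(1,2,0).

x_1(t) = -K_2e^(-t) + K_3e^(2t), x_2(t) = -K_1e^(-3t) - K_2e^(-t) + 2K_3e^(2t), x_3(t) = K_1e^(-3t)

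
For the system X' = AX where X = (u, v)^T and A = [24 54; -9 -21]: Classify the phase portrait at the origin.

A = [[24,54],[-9,-21]]; det(A-λI) = λ^2 - 3λ - 18.
λ = -3, 6: opposite signs.

saddle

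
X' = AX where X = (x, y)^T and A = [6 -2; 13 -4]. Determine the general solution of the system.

x(t) = -K_1e^(t)sin(t) - K_1e^(t)cos(t) - K_2e^(t)sin(t) + K_2e^(t)cos(t), y(t) = -3K_1e^(t)sin(t) - 2K_1e^(t)cos(t) - 2K_2e^(t)sin(t) + 3K_2e^(t)cos(t)

Coefficient matrix A = [[6, -2], [13, -4]].
Characteristic polynomial det(A - λI) = λ^2 - 2λ + 2 = 0.
Eigenvalues λ = 1 ± i (complex conjugate pair).
For λ=1+i: an eigenvector is (-1,-2) - i(-1,-3) = (-1 + i, -2 + 3i).
A real fundamental pair from Re and Im of e^((1+i)t)v: X_1 = e^(t)(cos(t)·(-1,-2) + sin(t)·(-1,-3)), X_2 = e^(t)(sin(t)·(-1,-2) - cos(t)·(-1,-3)).
General solution: K_1X_1 + K_2X_2.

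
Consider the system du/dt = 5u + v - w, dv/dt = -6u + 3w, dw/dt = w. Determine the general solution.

u(t) = C_1e^(3t) - C_2e^(2t) + C_3e^(t), v(t) = -2C_1e^(3t) + 3C_2e^(2t) - 3C_3e^(t), w(t) = C_3e^(t)

Coefficient matrix A = [[5, 1, -1], [-6, 0, 3], [0, 0, 1]].
det(A - λI) = 0 gives eigenvalues λ = 3, 2, 1.
For λ=3: eigenvector (1,-2,0).
For λ=2: eigenvector (-1,3,0).
For λ=1: eigenvector (1,-3,1).
General solution: C_1e^(3t)(1,-2,0) + C_2e^(2t)(-1,3,0) + C_3e^(t)(1,-3,1).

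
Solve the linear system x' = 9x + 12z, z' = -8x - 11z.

x(t) = C_1e^(-3t) + 3C_2e^(t), z(t) = -C_1e^(-3t) - 2C_2e^(t)

Coefficient matrix A = [[9, 12], [-8, -11]].
Characteristic polynomial det(A - λI) = λ^2 + 2λ - 3 = 0.
Eigenvalues λ = -3, 1.
For λ=-3: (A-λI) row 1 is [12, 12], so an eigenvector is (1, -1).
For λ=1: (A-λI) row 1 is [8, 12], so an eigenvector is (3, -2).
General solution: C_1e^(-3t)(1,-1) + C_2e^(t)(3,-2).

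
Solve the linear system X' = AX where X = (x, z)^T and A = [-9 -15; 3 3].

Coefficient matrix A = [[-9, -15], [3, 3]].
Characteristic polynomial det(A - λI) = λ^2 + 6λ + 18 = 0.
Eigenvalues λ = -3 ± 3i (complex conjugate pair).
For λ=-3+3i: an eigenvector is (2,-1) - i(1,0) = (2 - i, -1).
A real fundamental pair from Re and Im of e^((-3+3i)t)v: X_1 = e^(-3t)(cos(3t)·(2,-1) + sin(3t)·(1,0)), X_2 = e^(-3t)(sin(3t)·(2,-1) - cos(3t)·(1,0)).
General solution: K_1X_1 + K_2X_2.

x(t) = K_1e^(-3t)sin(3t) + 2K_1e^(-3t)cos(3t) + 2K_2e^(-3t)sin(3t) - K_2e^(-3t)cos(3t), z(t) = -K_1e^(-3t)cos(3t) - K_2e^(-3t)sin(3t)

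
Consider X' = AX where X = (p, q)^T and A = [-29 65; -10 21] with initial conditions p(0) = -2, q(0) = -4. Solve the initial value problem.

Coefficient matrix A = [[-29, 65], [-10, 21]].
Characteristic polynomial det(A - λI) = λ^2 + 8λ + 41 = 0.
Eigenvalues λ = -4 ± 5i (complex conjugate pair).
For λ=-4+5i: an eigenvector is (-2,-1) - i(-3,-1) = (-2 + 3i, -1 + i).
A real fundamental pair from Re and Im of e^((-4+5i)t)v: X_1 = e^(-4t)(cos(5t)·(-2,-1) + sin(5t)·(-3,-1)), X_2 = e^(-4t)(sin(5t)·(-2,-1) - cos(5t)·(-3,-1)).
General solution: C_1X_1 + C_2X_2.
Applying p(0)=-2, q(0)=-4 gives C_1=10, C_2=6.

p(t) = -42e^(-4t)sin(5t) - 2e^(-4t)cos(5t), q(t) = -16e^(-4t)sin(5t) - 4e^(-4t)cos(5t)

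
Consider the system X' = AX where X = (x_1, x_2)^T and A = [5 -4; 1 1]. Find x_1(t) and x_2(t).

x_1(t) = -2K_1e^(3t) - 2K_2te^(3t) + K_2e^(3t), x_2(t) = -K_1e^(3t) - K_2te^(3t) + K_2e^(3t)

Coefficient matrix A = [[5, -4], [1, 1]].
Characteristic polynomial det(A - λI) = λ^2 - 6λ + 9 = 0.
Single eigenvalue λ = 3 with algebraic multiplicity 2.
Eigenvector v = (-2,-1); generalized eigenvector w with (A-λI)w=v is (1,1).
General solution: e^(3t)[K_1·v + K_2·(t·v + w)].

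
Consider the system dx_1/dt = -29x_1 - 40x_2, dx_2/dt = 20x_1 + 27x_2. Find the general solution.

Coefficient matrix A = [[-29, -40], [20, 27]].
Characteristic polynomial det(A - λI) = λ^2 + 2λ + 17 = 0.
Eigenvalues λ = -1 ± 4i (complex conjugate pair).
For λ=-1+4i: an eigenvector is (1,-1) - i(3,-2) = (1 - 3i, -1 + 2i).
A real fundamental pair from Re and Im of e^((-1+4i)t)v: X_1 = e^(-t)(cos(4t)·(1,-1) + sin(4t)·(3,-2)), X_2 = e^(-t)(sin(4t)·(1,-1) - cos(4t)·(3,-2)).
General solution: C_1X_1 + C_2X_2.

x_1(t) = 3C_1e^(-t)sin(4t) + C_1e^(-t)cos(4t) + C_2e^(-t)sin(4t) - 3C_2e^(-t)cos(4t), x_2(t) = -2C_1e^(-t)sin(4t) - C_1e^(-t)cos(4t) - C_2e^(-t)sin(4t) + 2C_2e^(-t)cos(4t)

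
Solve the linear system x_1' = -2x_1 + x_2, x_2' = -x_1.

Coefficient matrix A = [[-2, 1], [-1, 0]].
Characteristic polynomial det(A - λI) = λ^2 + 2λ + 1 = 0.
Single eigenvalue λ = -1 with algebraic multiplicity 2.
Eigenvector v = (-1,-1); generalized eigenvector w with (A-λI)w=v is (-2,-3).
General solution: e^(-t)[K_1·v + K_2·(t·v + w)].

x_1(t) = -K_1e^(-t) - K_2te^(-t) - 2K_2e^(-t), x_2(t) = -K_1e^(-t) - K_2te^(-t) - 3K_2e^(-t)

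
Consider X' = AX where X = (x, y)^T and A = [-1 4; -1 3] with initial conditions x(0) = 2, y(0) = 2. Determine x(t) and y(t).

x(t) = 4te^(t) + 2e^(t), y(t) = 2te^(t) + 2e^(t)

Coefficient matrix A = [[-1, 4], [-1, 3]].
Characteristic polynomial det(A - λI) = λ^2 - 2λ + 1 = 0.
Single eigenvalue λ = 1 with algebraic multiplicity 2.
Eigenvector v = (2,1); generalized eigenvector w with (A-λI)w=v is (3,2).
General solution: e^(t)[c_1·v + c_2·(t·v + w)].
Applying x(0)=2, y(0)=2 gives c_1=-2, c_2=2.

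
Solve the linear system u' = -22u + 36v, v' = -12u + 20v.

u(t) = 2C_1e^(-4t) - 3C_2e^(2t), v(t) = C_1e^(-4t) - 2C_2e^(2t)

Coefficient matrix A = [[-22, 36], [-12, 20]].
Characteristic polynomial det(A - λI) = λ^2 + 2λ - 8 = 0.
Eigenvalues λ = -4, 2.
For λ=-4: (A-λI) row 1 is [-18, 36], so an eigenvector is (2, 1).
For λ=2: (A-λI) row 1 is [-24, 36], so an eigenvector is (-3, -2).
General solution: C_1e^(-4t)(2,1) + C_2e^(2t)(-3,-2).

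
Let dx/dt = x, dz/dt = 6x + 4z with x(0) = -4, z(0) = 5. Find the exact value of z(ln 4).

A = [[1,0],[6,4]]; eigenvalues λ = 1, 4.
Eigenvectors: (-1,2) for λ=1, (0,-1) for λ=4.
From the initial condition, c_1 = 4, c_2 = 3.
z(ln 4) = (4)(4^1)(2) + (3)(4^4)(-1) = -736.

-736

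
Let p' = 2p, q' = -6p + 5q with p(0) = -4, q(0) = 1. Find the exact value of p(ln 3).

-36

A = [[2,0],[-6,5]]; eigenvalues λ = 2, 5.
Eigenvectors: (-1,-2) for λ=2, (0,-1) for λ=5.
From the initial condition, c_1 = 4, c_2 = -9.
p(ln 3) = (4)(3^2)(-1) + (-9)(3^5)(0) = -36.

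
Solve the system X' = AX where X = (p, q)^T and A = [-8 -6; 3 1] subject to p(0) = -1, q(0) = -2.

p(t) = 5e^(-2t) - 6e^(-5t), q(t) = -5e^(-2t) + 3e^(-5t)

Coefficient matrix A = [[-8, -6], [3, 1]].
Characteristic polynomial det(A - λI) = λ^2 + 7λ + 10 = 0.
Eigenvalues λ = -5, -2.
For λ=-5: (A-λI) row 1 is [-3, -6], so an eigenvector is (-2, 1).
For λ=-2: (A-λI) row 1 is [-6, -6], so an eigenvector is (1, -1).
General solution: C_1e^(-5t)(-2,1) + C_2e^(-2t)(1,-1).
Applying p(0)=-1, q(0)=-2 gives C_1=3, C_2=5.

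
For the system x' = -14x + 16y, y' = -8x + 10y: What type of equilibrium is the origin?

A = [[-14,16],[-8,10]]; det(A-λI) = λ^2 + 4λ - 12.
λ = 2, -6: opposite signs.

saddle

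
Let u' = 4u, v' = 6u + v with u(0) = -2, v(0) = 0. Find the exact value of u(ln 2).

-32

A = [[4,0],[6,1]]; eigenvalues λ = 4, 1.
Eigenvectors: (-1,-2) for λ=4, (0,1) for λ=1.
From the initial condition, c_1 = 2, c_2 = 4.
u(ln 2) = (2)(2^4)(-1) + (4)(2^1)(0) = -32.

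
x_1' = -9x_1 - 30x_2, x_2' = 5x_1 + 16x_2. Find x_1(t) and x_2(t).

Coefficient matrix A = [[-9, -30], [5, 16]].
Characteristic polynomial det(A - λI) = λ^2 - 7λ + 6 = 0.
Eigenvalues λ = 6, 1.
For λ=6: (A-λI) row 1 is [-15, -30], so an eigenvector is (2, -1).
For λ=1: (A-λI) row 1 is [-10, -30], so an eigenvector is (3, -1).
General solution: K_1e^(6t)(2,-1) + K_2e^(t)(3,-1).

x_1(t) = 2K_1e^(6t) + 3K_2e^(t), x_2(t) = -K_1e^(6t) - K_2e^(t)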